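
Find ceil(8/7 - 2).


8/7 = 1.1429
1.1429 - 2 = -0.8571
ceil(-0.8571) = 0

0


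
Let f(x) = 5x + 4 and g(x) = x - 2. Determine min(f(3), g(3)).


f(3) = 19
g(3) = 1
min = 1

1


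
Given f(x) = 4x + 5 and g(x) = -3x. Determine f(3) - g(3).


f(3) = 17
g(3) = -9
Difference = 26

26


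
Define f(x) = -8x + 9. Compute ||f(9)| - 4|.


f(9) = -63
|-63| = 63
|63 - 4| = 59

59


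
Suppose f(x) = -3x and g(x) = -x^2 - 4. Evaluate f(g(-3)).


39


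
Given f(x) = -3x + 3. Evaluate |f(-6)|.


f(-6) = 21
|21| = 21

21


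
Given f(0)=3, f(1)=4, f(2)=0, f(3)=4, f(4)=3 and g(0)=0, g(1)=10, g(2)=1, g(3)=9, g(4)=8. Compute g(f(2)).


0


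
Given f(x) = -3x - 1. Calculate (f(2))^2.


f(2) = -7
(-7)^2 = 49

49


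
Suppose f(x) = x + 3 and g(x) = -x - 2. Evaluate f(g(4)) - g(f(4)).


f(g(4)) = -3
g(f(4)) = -9
Difference = 6

6


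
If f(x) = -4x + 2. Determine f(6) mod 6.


f(6) = -22
-22 mod 6 = 2

2


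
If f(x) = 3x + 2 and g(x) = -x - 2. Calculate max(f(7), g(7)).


f(7) = 23
g(7) = -9
max = 23

23


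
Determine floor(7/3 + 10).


7/3 = 2.3333
2.3333 + 10 = 12.3333
floor(12.3333) = 12

12


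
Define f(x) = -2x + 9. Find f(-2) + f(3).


f(-2) = 13
f(3) = 3
Sum = 16

16


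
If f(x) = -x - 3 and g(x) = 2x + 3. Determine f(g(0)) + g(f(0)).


-9


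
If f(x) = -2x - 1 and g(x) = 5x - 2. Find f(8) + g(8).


f(8) = -17
g(8) = 38
Sum = 21

21


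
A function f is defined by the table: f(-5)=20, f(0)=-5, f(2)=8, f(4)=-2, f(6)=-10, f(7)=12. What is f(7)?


Reading from the table at x = 7

12


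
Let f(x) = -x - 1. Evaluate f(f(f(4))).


-5


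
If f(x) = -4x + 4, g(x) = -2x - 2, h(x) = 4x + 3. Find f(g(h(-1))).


h(-1) = -1
g(-1) = 0
f(0) = 4

4


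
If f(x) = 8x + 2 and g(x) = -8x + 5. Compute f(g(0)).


g(0) = 5
f(5) = 42

42


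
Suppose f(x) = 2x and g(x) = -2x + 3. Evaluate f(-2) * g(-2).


f(-2) = -4
g(-2) = 7
Product = -28

-28


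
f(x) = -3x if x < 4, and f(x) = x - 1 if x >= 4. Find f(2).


2 satisfies x < 4
f(2) = -6

-6


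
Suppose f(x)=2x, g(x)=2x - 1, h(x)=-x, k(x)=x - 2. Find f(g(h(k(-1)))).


k(-1) = -3
h(-3) = 3
g(3) = 5
f(5) = 10

10


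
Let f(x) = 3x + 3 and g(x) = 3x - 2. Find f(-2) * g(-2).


f(-2) = -3
g(-2) = -8
Product = 24

24


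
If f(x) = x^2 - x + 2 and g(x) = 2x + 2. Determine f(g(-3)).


g(-3) = -4
f(-4) = 1*(-4)^2 - 1*(-4) + 2 = 22

22


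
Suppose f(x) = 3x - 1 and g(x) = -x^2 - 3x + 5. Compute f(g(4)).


g(4) = -23
f(-23) = -70

-70


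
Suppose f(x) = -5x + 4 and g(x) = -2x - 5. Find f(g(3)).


g(3) = -11
f(-11) = 59

59


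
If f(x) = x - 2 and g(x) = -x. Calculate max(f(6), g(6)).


4


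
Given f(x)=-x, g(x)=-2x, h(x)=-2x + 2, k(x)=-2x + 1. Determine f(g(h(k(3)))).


k(3) = -5
h(-5) = 12
g(12) = -24
f(-24) = 24

24


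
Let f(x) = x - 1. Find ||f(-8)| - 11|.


f(-8) = -9
|-9| = 9
|9 - 11| = 2

2


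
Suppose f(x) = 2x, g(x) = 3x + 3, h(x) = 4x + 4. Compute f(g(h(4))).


h(4) = 20
g(20) = 63
f(63) = 126

126


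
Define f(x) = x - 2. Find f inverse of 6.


8


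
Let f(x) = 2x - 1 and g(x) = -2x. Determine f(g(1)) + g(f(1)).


f(g(1)) = -5
g(f(1)) = -2
Sum = -7

-7


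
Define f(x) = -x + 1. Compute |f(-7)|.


f(-7) = 8
|8| = 8

8


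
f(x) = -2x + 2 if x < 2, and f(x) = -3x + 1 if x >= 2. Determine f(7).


-20


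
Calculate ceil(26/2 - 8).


26/2 = 13
13 - 8 = 5
ceil(5) = 5

5


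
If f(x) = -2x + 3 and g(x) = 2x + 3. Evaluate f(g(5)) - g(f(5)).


f(g(5)) = -23
g(f(5)) = -11
Difference = -12

-12


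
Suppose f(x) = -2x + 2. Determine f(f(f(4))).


f(4) = -6
f(-6) = 14
f(14) = -26

-26


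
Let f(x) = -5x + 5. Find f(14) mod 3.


f(14) = -65
-65 mod 3 = 1

1


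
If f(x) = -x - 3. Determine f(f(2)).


f(2) = -5
f(-5) = 2

2


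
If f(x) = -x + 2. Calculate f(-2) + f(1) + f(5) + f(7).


f(-2) = 4
f(1) = 1
f(5) = -3
f(7) = -5
Sum = -3

-3


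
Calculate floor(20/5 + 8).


12


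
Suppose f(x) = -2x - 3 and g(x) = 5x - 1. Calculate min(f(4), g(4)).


f(4) = -11
g(4) = 19
min = -11

-11


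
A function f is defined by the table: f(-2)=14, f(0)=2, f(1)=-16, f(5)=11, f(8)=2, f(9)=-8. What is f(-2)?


Reading from the table at x = -2

14


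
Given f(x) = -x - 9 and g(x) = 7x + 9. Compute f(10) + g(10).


f(10) = -19
g(10) = 79
Sum = 60

60


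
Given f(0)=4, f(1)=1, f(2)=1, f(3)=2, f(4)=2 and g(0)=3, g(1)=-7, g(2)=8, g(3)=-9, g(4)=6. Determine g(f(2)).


f(2) = 1
g(1) = -7

-7


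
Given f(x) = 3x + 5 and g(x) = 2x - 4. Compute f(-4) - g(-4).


f(-4) = -7
g(-4) = -12
Difference = 5

5


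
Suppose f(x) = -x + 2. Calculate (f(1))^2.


1


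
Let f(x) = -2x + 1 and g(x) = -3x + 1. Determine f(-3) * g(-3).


f(-3) = 7
g(-3) = 10
Product = 70

70


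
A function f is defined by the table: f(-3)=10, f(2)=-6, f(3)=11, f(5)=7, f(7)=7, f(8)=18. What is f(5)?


Reading from the table at x = 5

7


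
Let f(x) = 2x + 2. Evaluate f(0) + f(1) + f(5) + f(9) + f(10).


f(0) = 2
f(1) = 4
f(5) = 12
f(9) = 20
f(10) = 22
Sum = 60

60


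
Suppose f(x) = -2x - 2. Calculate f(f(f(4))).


f(4) = -10
f(-10) = 18
f(18) = -38

-38


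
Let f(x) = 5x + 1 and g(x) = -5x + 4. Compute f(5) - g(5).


f(5) = 26
g(5) = -21
Difference = 47

47


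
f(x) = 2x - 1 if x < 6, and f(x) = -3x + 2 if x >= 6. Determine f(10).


10 satisfies x >= 6
f(10) = -28

-28


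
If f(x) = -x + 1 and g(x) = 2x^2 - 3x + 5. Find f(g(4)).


g(4) = 25
f(25) = -24

-24


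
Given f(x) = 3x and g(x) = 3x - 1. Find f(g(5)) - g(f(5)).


-2


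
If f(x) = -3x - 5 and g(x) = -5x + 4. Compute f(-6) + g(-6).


f(-6) = 13
g(-6) = 34
Sum = 47

47


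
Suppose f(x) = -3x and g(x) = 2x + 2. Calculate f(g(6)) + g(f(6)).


f(g(6)) = -42
g(f(6)) = -34
Sum = -76

-76


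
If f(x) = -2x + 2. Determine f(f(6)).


f(6) = -10
f(-10) = 22

22


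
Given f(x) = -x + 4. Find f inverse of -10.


Solve -x + 4 = -10
x = (-10 - 4) / (-1) = 14

14


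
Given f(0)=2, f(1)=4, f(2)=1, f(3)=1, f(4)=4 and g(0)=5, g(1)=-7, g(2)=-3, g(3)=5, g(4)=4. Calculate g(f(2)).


-7


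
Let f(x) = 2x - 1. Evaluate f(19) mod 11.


4


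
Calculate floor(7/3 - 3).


7/3 = 2.3333
2.3333 - 3 = -0.6667
floor(-0.6667) = -1

-1


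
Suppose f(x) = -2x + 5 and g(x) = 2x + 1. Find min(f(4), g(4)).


f(4) = -3
g(4) = 9
min = -3

-3


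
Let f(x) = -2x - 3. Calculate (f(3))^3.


f(3) = -9
(-9)^3 = -729

-729


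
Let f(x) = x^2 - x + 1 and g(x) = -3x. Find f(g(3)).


g(3) = -9
f(-9) = 1*(-9)^2 - 1*(-9) + 1 = 91

91


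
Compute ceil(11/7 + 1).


11/7 = 1.5714
1.5714 + 1 = 2.5714
ceil(2.5714) = 3

3


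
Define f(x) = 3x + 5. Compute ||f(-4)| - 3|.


f(-4) = -7
|-7| = 7
|7 - 3| = 4

4


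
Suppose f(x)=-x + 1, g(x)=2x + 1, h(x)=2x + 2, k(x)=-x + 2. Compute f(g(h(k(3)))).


k(3) = -1
h(-1) = 0
g(0) = 1
f(1) = 0

0


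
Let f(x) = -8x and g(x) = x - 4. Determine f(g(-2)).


48


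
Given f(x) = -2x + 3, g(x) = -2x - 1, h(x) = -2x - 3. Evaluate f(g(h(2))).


h(2) = -7
g(-7) = 13
f(13) = -23

-23


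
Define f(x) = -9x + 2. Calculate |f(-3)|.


f(-3) = 29
|29| = 29

29


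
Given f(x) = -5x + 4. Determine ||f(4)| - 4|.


f(4) = -16
|-16| = 16
|16 - 4| = 12

12


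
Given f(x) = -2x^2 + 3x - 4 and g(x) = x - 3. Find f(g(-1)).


g(-1) = -4
f(-4) = (-2)*(-4)^2 + 3*(-4) - 4 = -48

-48


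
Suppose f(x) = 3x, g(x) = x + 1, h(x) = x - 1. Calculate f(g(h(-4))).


h(-4) = -5
g(-5) = -4
f(-4) = -12

-12


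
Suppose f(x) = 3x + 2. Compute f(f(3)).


35


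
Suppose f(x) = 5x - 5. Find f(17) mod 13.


f(17) = 80
80 mod 13 = 2

2


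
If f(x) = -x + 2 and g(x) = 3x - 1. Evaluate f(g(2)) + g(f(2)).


-4


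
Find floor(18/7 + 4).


18/7 = 2.5714
2.5714 + 4 = 6.5714
floor(6.5714) = 6

6


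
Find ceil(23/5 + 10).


15


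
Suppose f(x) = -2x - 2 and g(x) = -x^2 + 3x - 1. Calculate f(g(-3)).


36


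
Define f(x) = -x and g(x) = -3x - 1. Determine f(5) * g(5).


f(5) = -5
g(5) = -16
Product = 80

80


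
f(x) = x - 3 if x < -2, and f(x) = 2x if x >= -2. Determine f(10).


10 satisfies x >= -2
f(10) = 20

20


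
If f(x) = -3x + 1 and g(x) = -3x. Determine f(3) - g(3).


1


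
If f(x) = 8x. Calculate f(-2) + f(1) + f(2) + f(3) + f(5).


f(-2) = -16
f(1) = 8
f(2) = 16
f(3) = 24
f(5) = 40
Sum = 72

72


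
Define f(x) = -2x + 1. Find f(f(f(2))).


-13


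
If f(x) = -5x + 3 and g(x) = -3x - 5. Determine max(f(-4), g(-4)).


f(-4) = 23
g(-4) = 7
max = 23

23


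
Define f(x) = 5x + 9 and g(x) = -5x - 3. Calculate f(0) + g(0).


f(0) = 9
g(0) = -3
Sum = 6

6


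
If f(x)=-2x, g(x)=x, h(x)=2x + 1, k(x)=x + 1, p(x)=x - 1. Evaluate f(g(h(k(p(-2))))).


p(-2) = -3
k(-3) = -2
h(-2) = -3
g(-3) = -3
f(-3) = 6

6


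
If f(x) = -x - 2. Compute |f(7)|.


f(7) = -9
|-9| = 9

9


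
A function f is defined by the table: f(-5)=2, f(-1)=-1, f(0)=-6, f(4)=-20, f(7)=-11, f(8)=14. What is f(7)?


-11


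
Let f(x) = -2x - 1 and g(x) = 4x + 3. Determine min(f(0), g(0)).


f(0) = -1
g(0) = 3
min = -1

-1


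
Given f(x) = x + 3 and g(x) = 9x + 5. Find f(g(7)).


g(7) = 68
f(68) = 71

71


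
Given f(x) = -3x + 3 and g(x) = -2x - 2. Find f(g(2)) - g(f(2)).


f(g(2)) = 21
g(f(2)) = 4
Difference = 17

17


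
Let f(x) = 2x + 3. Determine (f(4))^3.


f(4) = 11
(11)^3 = 1331

1331


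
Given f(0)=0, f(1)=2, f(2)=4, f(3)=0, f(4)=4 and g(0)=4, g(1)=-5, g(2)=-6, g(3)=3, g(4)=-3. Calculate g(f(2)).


f(2) = 4
g(4) = -3

-3


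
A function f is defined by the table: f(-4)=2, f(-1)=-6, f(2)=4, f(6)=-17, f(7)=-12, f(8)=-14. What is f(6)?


Reading from the table at x = 6

-17


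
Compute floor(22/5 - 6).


22/5 = 4.4
4.4 - 6 = -1.6
floor(-1.6) = -2

-2


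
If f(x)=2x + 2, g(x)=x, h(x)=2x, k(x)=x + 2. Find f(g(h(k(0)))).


10


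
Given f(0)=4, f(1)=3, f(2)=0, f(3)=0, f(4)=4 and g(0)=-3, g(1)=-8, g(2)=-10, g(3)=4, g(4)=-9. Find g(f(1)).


f(1) = 3
g(3) = 4

4


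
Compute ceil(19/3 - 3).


19/3 = 6.3333
6.3333 - 3 = 3.3333
ceil(3.3333) = 4

4


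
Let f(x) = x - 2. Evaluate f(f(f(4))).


f(4) = 2
f(2) = 0
f(0) = -2

-2


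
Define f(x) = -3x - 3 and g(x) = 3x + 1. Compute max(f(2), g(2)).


7


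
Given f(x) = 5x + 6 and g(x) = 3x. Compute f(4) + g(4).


f(4) = 26
g(4) = 12
Sum = 38

38


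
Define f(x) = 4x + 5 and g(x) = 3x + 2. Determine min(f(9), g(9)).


f(9) = 41
g(9) = 29
min = 29

29


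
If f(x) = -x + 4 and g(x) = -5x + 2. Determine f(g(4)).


g(4) = -18
f(-18) = 22

22


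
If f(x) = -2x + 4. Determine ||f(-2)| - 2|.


6


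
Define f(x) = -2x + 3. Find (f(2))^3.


f(2) = -1
(-1)^3 = -1

-1


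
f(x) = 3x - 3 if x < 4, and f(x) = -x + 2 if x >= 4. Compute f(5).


-3


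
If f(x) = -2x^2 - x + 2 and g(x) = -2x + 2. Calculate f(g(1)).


g(1) = 0
f(0) = (-2)*(0)^2 - 1*(0) + 2 = 2

2


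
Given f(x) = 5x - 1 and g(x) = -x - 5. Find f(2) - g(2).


f(2) = 9
g(2) = -7
Difference = 16

16


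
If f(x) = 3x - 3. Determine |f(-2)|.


f(-2) = -9
|-9| = 9

9


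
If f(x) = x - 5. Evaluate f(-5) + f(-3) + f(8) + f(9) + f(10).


f(-5) = -10
f(-3) = -8
f(8) = 3
f(9) = 4
f(10) = 5
Sum = -6

-6


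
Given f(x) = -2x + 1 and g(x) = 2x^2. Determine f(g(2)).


g(2) = 8
f(8) = -15

-15


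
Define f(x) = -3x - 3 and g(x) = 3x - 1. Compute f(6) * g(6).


f(6) = -21
g(6) = 17
Product = -357

-357


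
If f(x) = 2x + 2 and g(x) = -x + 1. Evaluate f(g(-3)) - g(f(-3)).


f(g(-3)) = 10
g(f(-3)) = 5
Difference = 5

5


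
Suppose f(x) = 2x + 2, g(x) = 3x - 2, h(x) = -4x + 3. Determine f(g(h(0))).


h(0) = 3
g(3) = 7
f(7) = 16

16


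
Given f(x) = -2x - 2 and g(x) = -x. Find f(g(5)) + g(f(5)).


f(g(5)) = 8
g(f(5)) = 12
Sum = 20

20


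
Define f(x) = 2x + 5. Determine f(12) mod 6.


f(12) = 29
29 mod 6 = 5

5


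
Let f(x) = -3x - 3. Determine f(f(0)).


f(0) = -3
f(-3) = 6

6


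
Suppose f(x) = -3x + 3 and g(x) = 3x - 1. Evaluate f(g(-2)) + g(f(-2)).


50


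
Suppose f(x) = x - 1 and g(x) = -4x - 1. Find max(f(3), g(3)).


f(3) = 2
g(3) = -13
max = 2

2


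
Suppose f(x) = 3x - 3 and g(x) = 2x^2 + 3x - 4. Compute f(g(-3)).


g(-3) = 5
f(5) = 12

12


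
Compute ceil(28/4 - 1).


28/4 = 7
7 - 1 = 6
ceil(6) = 6

6


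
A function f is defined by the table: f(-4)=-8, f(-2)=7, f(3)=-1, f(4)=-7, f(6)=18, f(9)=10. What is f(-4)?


Reading from the table at x = -4

-8


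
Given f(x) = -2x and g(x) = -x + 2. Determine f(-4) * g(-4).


48


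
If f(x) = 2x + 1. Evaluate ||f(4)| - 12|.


f(4) = 9
|9| = 9
|9 - 12| = 3

3


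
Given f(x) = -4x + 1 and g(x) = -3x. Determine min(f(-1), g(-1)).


f(-1) = 5
g(-1) = 3
min = 3

3


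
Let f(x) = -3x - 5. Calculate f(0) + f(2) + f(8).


f(0) = -5
f(2) = -11
f(8) = -29
Sum = -45

-45


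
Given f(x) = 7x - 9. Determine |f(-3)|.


f(-3) = -30
|-30| = 30

30


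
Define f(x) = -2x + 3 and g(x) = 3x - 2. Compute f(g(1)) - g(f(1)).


f(g(1)) = 1
g(f(1)) = 1
Difference = 0

0


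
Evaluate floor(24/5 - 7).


24/5 = 4.8
4.8 - 7 = -2.2
floor(-2.2) = -3

-3


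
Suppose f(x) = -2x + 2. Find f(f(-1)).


-6


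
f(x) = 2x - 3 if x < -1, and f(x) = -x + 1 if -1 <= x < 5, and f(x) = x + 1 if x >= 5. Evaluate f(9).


9 satisfies x >= 5
f(9) = 10

10


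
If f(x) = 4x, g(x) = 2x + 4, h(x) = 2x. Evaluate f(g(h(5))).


h(5) = 10
g(10) = 24
f(24) = 96

96


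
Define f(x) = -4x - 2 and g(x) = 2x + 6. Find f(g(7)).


-82


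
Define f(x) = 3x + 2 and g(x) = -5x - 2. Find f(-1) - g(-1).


f(-1) = -1
g(-1) = 3
Difference = -4

-4


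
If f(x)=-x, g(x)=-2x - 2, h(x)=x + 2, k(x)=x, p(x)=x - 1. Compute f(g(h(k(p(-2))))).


0


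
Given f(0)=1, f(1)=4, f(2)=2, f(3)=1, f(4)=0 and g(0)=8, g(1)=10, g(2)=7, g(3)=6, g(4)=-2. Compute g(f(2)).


f(2) = 2
g(2) = 7

7


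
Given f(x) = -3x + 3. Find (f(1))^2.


f(1) = 0
(0)^2 = 0

0


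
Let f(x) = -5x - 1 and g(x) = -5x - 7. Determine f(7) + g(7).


f(7) = -36
g(7) = -42
Sum = -78

-78


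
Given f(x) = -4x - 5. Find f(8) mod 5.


f(8) = -37
-37 mod 5 = 3

3


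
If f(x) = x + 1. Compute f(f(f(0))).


3


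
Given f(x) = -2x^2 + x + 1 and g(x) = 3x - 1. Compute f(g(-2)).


g(-2) = -7
f(-7) = (-2)*(-7)^2 + 1*(-7) + 1 = -104

-104


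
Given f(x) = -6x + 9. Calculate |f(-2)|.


f(-2) = 21
|21| = 21

21


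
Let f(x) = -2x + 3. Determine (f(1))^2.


1


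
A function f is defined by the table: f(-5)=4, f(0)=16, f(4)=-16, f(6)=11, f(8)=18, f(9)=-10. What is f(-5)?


Reading from the table at x = -5

4


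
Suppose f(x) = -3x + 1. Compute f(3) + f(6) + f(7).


f(3) = -8
f(6) = -17
f(7) = -20
Sum = -45

-45


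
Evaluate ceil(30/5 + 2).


30/5 = 6
6 + 2 = 8
ceil(8) = 8

8


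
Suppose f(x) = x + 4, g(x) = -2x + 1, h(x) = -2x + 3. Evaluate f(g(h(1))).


h(1) = 1
g(1) = -1
f(-1) = 3

3


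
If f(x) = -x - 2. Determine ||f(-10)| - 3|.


f(-10) = 8
|8| = 8
|8 - 3| = 5

5


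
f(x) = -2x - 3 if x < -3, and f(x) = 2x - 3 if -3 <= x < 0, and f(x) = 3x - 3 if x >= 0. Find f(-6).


-6 satisfies x < -3
f(-6) = 9

9


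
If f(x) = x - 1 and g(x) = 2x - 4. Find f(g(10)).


15


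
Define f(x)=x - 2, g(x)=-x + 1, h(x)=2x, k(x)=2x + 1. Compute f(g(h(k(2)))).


k(2) = 5
h(5) = 10
g(10) = -9
f(-9) = -11

-11


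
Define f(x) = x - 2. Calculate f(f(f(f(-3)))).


-11


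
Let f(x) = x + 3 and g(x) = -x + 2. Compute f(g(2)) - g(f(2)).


6


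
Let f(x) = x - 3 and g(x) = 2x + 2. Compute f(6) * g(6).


f(6) = 3
g(6) = 14
Product = 42

42


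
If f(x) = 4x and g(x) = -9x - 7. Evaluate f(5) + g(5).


-32


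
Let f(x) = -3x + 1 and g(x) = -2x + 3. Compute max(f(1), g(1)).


f(1) = -2
g(1) = 1
max = 1

1


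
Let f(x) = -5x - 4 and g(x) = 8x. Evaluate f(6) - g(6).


f(6) = -34
g(6) = 48
Difference = -82

-82


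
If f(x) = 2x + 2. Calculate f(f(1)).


f(1) = 4
f(4) = 10

10


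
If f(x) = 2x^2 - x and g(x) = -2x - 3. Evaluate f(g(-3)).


g(-3) = 3
f(3) = 2*(3)^2 - 1*(3) = 15

15


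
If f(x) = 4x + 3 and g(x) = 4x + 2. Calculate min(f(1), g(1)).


f(1) = 7
g(1) = 6
min = 6

6


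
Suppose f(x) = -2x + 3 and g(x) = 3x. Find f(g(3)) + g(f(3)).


f(g(3)) = -15
g(f(3)) = -9
Sum = -24

-24


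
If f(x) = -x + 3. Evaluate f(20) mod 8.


f(20) = -17
-17 mod 8 = 7

7


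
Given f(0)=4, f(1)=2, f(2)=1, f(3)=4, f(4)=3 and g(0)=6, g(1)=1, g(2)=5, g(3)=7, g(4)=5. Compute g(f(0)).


5


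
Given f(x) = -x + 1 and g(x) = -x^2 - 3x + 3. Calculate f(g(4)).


g(4) = -25
f(-25) = 26

26


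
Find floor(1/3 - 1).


-1


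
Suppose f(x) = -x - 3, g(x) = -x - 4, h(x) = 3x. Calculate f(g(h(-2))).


-5


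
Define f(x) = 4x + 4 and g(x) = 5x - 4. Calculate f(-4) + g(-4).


f(-4) = -12
g(-4) = -24
Sum = -36

-36


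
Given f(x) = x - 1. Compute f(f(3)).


f(3) = 2
f(2) = 1

1


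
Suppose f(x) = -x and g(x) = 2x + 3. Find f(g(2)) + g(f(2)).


f(g(2)) = -7
g(f(2)) = -1
Sum = -8

-8


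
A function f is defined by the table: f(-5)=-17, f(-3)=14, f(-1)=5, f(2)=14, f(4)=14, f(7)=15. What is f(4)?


14


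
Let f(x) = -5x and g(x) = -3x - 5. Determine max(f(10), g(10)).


-35


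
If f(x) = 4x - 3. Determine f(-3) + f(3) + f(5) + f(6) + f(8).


f(-3) = -15
f(3) = 9
f(5) = 17
f(6) = 21
f(8) = 29
Sum = 61

61


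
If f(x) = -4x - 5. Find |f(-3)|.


f(-3) = 7
|7| = 7

7


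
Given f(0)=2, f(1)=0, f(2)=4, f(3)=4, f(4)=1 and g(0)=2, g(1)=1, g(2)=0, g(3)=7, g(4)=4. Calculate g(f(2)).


f(2) = 4
g(4) = 4

4


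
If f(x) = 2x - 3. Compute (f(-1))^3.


f(-1) = -5
(-5)^3 = -125

-125


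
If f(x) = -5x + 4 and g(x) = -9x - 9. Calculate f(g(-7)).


g(-7) = 54
f(54) = -266

-266


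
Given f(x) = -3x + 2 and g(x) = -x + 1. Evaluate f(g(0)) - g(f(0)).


f(g(0)) = -1
g(f(0)) = -1
Difference = 0

0


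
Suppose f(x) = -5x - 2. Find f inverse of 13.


Solve -5x - 2 = 13
x = (13 + 2) / (-5) = -3

-3


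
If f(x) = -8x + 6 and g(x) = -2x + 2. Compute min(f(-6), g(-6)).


f(-6) = 54
g(-6) = 14
min = 14

14


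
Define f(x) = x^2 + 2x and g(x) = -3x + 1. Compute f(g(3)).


g(3) = -8
f(-8) = 1*(-8)^2 + 2*(-8) = 48

48


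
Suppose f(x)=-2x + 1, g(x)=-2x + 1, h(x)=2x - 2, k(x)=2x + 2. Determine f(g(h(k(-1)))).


k(-1) = 0
h(0) = -2
g(-2) = 5
f(5) = -9

-9


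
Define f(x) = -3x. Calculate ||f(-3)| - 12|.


f(-3) = 9
|9| = 9
|9 - 12| = 3

3


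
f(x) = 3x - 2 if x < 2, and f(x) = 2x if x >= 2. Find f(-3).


-3 satisfies x < 2
f(-3) = -11

-11


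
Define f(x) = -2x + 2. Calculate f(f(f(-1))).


f(-1) = 4
f(4) = -6
f(-6) = 14

14


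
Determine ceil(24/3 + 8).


24/3 = 8
8 + 8 = 16
ceil(16) = 16

16


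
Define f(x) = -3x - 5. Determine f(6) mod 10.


f(6) = -23
-23 mod 10 = 7

7


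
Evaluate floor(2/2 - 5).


2/2 = 1
1 - 5 = -4
floor(-4) = -4

-4


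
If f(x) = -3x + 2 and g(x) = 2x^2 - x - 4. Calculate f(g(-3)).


g(-3) = 17
f(17) = -49

-49


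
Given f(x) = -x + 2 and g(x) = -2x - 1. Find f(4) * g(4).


18


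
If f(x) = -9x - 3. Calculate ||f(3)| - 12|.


f(3) = -30
|-30| = 30
|30 - 12| = 18

18


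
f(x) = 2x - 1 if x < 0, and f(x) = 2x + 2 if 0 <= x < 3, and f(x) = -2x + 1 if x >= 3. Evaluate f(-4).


-4 satisfies x < 0
f(-4) = -9

-9


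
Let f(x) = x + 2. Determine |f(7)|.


9


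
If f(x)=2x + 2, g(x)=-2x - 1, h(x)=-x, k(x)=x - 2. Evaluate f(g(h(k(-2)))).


k(-2) = -4
h(-4) = 4
g(4) = -9
f(-9) = -16

-16


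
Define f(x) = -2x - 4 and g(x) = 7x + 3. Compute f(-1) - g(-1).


2


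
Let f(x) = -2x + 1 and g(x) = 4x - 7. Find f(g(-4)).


g(-4) = -23
f(-23) = 47

47


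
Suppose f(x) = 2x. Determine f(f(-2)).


f(-2) = -4
f(-4) = -8

-8


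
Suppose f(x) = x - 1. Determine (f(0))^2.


f(0) = -1
(-1)^2 = 1

1


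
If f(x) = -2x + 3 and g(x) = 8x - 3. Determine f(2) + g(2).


f(2) = -1
g(2) = 13
Sum = 12

12


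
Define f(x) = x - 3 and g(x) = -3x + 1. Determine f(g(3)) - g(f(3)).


-12


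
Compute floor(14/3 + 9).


13


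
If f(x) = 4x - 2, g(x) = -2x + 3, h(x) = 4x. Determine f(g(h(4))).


h(4) = 16
g(16) = -29
f(-29) = -118

-118


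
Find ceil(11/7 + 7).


11/7 = 1.5714
1.5714 + 7 = 8.5714
ceil(8.5714) = 9

9


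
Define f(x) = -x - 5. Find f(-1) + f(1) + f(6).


f(-1) = -4
f(1) = -6
f(6) = -11
Sum = -21

-21


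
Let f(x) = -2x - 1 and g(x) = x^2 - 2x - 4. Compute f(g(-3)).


g(-3) = 11
f(11) = -23

-23


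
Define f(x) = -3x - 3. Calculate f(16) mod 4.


f(16) = -51
-51 mod 4 = 1

1


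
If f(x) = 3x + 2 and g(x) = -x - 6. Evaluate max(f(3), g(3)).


f(3) = 11
g(3) = -9
max = 11

11


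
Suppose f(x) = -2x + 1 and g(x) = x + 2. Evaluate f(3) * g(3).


f(3) = -5
g(3) = 5
Product = -25

-25


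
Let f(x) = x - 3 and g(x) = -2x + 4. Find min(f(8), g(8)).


-12


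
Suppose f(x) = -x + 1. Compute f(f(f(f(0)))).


0


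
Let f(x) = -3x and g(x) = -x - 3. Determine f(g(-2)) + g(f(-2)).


-6


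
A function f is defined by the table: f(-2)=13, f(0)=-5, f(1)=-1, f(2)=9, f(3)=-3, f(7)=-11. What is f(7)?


Reading from the table at x = 7

-11


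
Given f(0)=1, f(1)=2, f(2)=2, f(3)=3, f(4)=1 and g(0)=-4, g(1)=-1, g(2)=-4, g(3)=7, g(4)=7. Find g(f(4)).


f(4) = 1
g(1) = -1

-1


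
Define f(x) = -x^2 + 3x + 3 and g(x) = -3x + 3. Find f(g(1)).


g(1) = 0
f(0) = (-1)*(0)^2 + 3*(0) + 3 = 3

3


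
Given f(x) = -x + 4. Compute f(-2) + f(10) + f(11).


-7


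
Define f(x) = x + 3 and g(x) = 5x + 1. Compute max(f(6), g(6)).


f(6) = 9
g(6) = 31
max = 31

31


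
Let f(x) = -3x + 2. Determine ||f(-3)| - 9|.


f(-3) = 11
|11| = 11
|11 - 9| = 2

2


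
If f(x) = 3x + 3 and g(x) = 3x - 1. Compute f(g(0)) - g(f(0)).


-8


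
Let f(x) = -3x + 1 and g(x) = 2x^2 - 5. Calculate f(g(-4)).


g(-4) = 27
f(27) = -80

-80


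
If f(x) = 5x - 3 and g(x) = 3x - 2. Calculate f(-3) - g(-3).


f(-3) = -18
g(-3) = -11
Difference = -7

-7


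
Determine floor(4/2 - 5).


-3


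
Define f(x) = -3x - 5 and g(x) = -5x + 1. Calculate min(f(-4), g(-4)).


7


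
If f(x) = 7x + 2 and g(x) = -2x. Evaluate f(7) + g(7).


f(7) = 51
g(7) = -14
Sum = 37

37


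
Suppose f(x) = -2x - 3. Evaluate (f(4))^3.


f(4) = -11
(-11)^3 = -1331

-1331


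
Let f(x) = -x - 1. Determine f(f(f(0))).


f(0) = -1
f(-1) = 0
f(0) = -1

-1


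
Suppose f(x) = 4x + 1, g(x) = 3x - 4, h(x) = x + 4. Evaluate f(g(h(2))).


h(2) = 6
g(6) = 14
f(14) = 57

57


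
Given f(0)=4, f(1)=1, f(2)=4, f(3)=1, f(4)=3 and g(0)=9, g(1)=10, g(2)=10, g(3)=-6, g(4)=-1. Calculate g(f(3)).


f(3) = 1
g(1) = 10

10


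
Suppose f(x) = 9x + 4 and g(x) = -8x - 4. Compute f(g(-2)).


g(-2) = 12
f(12) = 112

112


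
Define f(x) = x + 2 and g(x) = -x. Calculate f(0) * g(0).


f(0) = 2
g(0) = 0
Product = 0

0


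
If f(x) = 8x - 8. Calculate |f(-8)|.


f(-8) = -72
|-72| = 72

72


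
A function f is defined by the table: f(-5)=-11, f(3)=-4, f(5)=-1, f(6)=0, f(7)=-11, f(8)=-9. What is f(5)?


Reading from the table at x = 5

-1


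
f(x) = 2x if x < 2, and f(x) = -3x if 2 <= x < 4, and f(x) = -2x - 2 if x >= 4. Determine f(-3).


-3 satisfies x < 2
f(-3) = -6

-6


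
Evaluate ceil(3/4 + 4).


3/4 = 0.75
0.75 + 4 = 4.75
ceil(4.75) = 5

5


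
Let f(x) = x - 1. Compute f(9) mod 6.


f(9) = 8
8 mod 6 = 2

2


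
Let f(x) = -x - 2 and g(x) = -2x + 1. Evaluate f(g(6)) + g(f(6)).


f(g(6)) = 9
g(f(6)) = 17
Sum = 26

26


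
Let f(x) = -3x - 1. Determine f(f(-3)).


-25


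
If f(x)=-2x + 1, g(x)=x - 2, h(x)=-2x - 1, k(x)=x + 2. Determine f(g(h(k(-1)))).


k(-1) = 1
h(1) = -3
g(-3) = -5
f(-5) = 11

11


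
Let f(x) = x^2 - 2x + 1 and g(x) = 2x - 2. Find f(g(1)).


g(1) = 0
f(0) = 1*(0)^2 - 2*(0) + 1 = 1

1


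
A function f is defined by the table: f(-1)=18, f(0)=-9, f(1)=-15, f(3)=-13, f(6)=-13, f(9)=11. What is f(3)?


-13


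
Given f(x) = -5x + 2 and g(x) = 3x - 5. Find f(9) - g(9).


f(9) = -43
g(9) = 22
Difference = -65

-65


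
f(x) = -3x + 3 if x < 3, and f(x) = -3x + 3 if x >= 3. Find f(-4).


-4 satisfies x < 3
f(-4) = 15

15


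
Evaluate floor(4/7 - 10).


4/7 = 0.5714
0.5714 - 10 = -9.4286
floor(-9.4286) = -10

-10


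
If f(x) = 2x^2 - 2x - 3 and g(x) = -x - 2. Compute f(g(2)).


g(2) = -4
f(-4) = 2*(-4)^2 - 2*(-4) - 3 = 37

37


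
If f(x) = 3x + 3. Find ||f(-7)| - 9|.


9


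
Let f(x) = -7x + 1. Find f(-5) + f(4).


f(-5) = 36
f(4) = -27
Sum = 9

9


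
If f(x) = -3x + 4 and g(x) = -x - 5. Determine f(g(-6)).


g(-6) = 1
f(1) = 1

1


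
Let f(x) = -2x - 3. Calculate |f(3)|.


f(3) = -9
|-9| = 9

9


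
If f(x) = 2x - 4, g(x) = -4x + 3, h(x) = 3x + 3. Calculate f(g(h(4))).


-118


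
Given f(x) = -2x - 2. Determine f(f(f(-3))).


f(-3) = 4
f(4) = -10
f(-10) = 18

18


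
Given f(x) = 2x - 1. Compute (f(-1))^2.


f(-1) = -3
(-3)^2 = 9

9


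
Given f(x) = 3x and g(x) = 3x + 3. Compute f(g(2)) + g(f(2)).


f(g(2)) = 27
g(f(2)) = 21
Sum = 48

48


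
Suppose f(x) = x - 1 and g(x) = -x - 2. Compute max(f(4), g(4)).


f(4) = 3
g(4) = -6
max = 3

3


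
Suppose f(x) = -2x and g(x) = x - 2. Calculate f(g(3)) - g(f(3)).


f(g(3)) = -2
g(f(3)) = -8
Difference = 6

6


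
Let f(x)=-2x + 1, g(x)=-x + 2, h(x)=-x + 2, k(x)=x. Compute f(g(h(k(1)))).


k(1) = 1
h(1) = 1
g(1) = 1
f(1) = -1

-1


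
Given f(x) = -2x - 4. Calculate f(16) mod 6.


f(16) = -36
-36 mod 6 = 0

0


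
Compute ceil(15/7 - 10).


-7


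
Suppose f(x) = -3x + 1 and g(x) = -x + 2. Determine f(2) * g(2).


0


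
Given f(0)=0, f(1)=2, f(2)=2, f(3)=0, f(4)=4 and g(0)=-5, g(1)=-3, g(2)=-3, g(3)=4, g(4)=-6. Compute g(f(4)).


f(4) = 4
g(4) = -6

-6


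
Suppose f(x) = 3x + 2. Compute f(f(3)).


f(3) = 11
f(11) = 35

35


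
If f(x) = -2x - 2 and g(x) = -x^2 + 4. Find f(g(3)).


g(3) = -5
f(-5) = 8

8


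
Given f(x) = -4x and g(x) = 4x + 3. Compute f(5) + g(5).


f(5) = -20
g(5) = 23
Sum = 3

3


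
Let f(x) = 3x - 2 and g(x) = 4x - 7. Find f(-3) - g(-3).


f(-3) = -11
g(-3) = -19
Difference = 8

8


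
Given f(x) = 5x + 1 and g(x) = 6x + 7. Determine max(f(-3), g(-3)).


f(-3) = -14
g(-3) = -11
max = -11

-11


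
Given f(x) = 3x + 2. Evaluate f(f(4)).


f(4) = 14
f(14) = 44

44


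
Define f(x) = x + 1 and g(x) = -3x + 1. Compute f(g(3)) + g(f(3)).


f(g(3)) = -7
g(f(3)) = -11
Sum = -18

-18


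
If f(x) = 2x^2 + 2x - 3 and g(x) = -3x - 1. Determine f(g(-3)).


g(-3) = 8
f(8) = 2*(8)^2 + 2*(8) - 3 = 141

141


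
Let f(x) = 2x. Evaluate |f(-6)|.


f(-6) = -12
|-12| = 12

12


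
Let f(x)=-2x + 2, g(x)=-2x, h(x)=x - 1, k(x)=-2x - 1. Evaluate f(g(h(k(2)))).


-22


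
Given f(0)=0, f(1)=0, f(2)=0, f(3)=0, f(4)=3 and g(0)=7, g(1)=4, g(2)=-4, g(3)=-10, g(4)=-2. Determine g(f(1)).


f(1) = 0
g(0) = 7

7


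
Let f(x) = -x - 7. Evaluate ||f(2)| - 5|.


4


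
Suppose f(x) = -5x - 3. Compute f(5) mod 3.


f(5) = -28
-28 mod 3 = 2

2


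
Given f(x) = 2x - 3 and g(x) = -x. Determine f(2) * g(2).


f(2) = 1
g(2) = -2
Product = -2

-2


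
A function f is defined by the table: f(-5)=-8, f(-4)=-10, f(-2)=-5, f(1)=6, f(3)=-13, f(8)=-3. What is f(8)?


Reading from the table at x = 8

-3


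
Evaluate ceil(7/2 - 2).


2


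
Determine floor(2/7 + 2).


2/7 = 0.2857
0.2857 + 2 = 2.2857
floor(2.2857) = 2

2


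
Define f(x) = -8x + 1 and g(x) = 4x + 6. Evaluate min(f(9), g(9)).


f(9) = -71
g(9) = 42
min = -71

-71


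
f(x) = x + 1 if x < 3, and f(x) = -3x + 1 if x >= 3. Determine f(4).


4 satisfies x >= 3
f(4) = -11

-11


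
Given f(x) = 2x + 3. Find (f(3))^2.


f(3) = 9
(9)^2 = 81

81


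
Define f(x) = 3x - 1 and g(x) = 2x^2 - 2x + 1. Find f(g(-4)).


g(-4) = 41
f(41) = 122

122


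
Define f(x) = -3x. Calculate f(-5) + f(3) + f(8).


f(-5) = 15
f(3) = -9
f(8) = -24
Sum = -18

-18


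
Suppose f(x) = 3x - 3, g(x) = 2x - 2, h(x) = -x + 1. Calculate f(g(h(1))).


-9


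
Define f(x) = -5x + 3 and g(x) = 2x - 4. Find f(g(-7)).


g(-7) = -18
f(-18) = 93

93


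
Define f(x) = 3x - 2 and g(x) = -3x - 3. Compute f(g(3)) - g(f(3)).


f(g(3)) = -38
g(f(3)) = -24
Difference = -14

-14


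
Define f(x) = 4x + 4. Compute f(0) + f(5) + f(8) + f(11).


f(0) = 4
f(5) = 24
f(8) = 36
f(11) = 48
Sum = 112

112


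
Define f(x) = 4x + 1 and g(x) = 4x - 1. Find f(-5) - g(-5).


f(-5) = -19
g(-5) = -21
Difference = 2

2


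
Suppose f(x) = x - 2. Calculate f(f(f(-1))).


f(-1) = -3
f(-3) = -5
f(-5) = -7

-7


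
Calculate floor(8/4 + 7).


8/4 = 2
2 + 7 = 9
floor(9) = 9

9


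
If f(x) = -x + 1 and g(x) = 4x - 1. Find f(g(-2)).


g(-2) = -9
f(-9) = 10

10


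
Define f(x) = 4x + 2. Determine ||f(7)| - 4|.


f(7) = 30
|30| = 30
|30 - 4| = 26

26


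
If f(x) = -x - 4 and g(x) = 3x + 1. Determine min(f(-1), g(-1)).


-3


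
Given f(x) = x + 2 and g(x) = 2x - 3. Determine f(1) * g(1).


f(1) = 3
g(1) = -1
Product = -3

-3


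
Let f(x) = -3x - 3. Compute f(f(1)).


15


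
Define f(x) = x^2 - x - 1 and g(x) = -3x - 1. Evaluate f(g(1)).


19


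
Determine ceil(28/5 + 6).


28/5 = 5.6
5.6 + 6 = 11.6
ceil(11.6) = 12

12


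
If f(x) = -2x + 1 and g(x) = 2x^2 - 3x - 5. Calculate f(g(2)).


g(2) = -3
f(-3) = 7

7


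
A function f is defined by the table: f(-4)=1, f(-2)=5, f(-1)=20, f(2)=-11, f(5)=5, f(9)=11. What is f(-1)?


Reading from the table at x = -1

20


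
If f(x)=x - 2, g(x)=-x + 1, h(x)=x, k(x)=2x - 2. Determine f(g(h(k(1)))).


k(1) = 0
h(0) = 0
g(0) = 1
f(1) = -1

-1


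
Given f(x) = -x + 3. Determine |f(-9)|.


12


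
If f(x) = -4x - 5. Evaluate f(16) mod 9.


f(16) = -69
-69 mod 9 = 3

3


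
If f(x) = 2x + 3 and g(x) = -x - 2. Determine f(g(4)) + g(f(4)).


f(g(4)) = -9
g(f(4)) = -13
Sum = -22

-22


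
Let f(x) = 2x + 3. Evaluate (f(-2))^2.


f(-2) = -1
(-1)^2 = 1

1


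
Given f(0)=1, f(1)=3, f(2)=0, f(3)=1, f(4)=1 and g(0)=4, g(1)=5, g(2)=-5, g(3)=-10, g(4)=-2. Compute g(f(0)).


f(0) = 1
g(1) = 5

5


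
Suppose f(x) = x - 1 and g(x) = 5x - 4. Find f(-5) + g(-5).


f(-5) = -6
g(-5) = -29
Sum = -35

-35


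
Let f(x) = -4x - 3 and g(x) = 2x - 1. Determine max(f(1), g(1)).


f(1) = -7
g(1) = 1
max = 1

1


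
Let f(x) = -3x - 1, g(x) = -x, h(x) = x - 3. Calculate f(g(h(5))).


h(5) = 2
g(2) = -2
f(-2) = 5

5


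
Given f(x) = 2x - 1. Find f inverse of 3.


2


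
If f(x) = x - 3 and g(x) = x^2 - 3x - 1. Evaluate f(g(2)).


g(2) = -3
f(-3) = -6

-6


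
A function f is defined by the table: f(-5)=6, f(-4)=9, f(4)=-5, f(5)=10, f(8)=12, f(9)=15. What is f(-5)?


Reading from the table at x = -5

6


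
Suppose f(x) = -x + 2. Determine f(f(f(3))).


-1


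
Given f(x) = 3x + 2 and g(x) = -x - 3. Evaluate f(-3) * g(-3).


0


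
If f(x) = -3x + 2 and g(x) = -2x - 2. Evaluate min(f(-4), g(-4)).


f(-4) = 14
g(-4) = 6
min = 6

6


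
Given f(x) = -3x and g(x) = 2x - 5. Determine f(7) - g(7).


f(7) = -21
g(7) = 9
Difference = -30

-30


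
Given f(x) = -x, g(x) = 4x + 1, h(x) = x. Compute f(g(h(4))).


-17


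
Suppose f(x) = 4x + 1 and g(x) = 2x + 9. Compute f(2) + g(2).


f(2) = 9
g(2) = 13
Sum = 22

22


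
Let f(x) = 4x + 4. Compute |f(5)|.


f(5) = 24
|24| = 24

24


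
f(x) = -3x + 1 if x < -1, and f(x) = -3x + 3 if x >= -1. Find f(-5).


-5 satisfies x < -1
f(-5) = 16

16


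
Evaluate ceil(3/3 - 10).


3/3 = 1
1 - 10 = -9
ceil(-9) = -9

-9


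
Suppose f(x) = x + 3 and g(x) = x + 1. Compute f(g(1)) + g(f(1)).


10


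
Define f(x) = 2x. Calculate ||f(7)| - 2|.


12


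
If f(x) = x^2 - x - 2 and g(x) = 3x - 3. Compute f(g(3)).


g(3) = 6
f(6) = 1*(6)^2 - 1*(6) - 2 = 28

28


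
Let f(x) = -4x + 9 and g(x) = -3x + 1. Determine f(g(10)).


g(10) = -29
f(-29) = 125

125


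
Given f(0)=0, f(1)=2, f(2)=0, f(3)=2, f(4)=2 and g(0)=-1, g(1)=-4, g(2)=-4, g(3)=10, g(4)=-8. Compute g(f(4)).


f(4) = 2
g(2) = -4

-4


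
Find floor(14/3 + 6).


14/3 = 4.6667
4.6667 + 6 = 10.6667
floor(10.6667) = 10

10


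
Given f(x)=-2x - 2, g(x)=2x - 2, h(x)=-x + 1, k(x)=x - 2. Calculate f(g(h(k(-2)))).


k(-2) = -4
h(-4) = 5
g(5) = 8
f(8) = -18

-18


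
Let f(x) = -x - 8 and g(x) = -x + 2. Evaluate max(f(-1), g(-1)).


3


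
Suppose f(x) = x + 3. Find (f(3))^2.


f(3) = 6
(6)^2 = 36

36


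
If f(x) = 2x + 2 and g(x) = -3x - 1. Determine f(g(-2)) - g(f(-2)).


f(g(-2)) = 12
g(f(-2)) = 5
Difference = 7

7


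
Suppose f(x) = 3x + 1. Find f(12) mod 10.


f(12) = 37
37 mod 10 = 7

7


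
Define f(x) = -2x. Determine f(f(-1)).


-4


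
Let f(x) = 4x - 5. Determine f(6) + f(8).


f(6) = 19
f(8) = 27
Sum = 46

46


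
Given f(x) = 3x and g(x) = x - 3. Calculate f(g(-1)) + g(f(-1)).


f(g(-1)) = -12
g(f(-1)) = -6
Sum = -18

-18


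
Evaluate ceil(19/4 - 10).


19/4 = 4.75
4.75 - 10 = -5.25
ceil(-5.25) = -5

-5


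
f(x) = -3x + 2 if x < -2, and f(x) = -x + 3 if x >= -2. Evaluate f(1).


1 satisfies x >= -2
f(1) = 2

2


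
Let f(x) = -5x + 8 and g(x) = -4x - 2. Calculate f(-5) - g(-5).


f(-5) = 33
g(-5) = 18
Difference = 15

15


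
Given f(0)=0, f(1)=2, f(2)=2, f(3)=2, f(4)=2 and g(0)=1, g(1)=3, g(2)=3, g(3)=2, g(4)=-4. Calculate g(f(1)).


f(1) = 2
g(2) = 3

3


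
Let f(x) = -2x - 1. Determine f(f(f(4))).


f(4) = -9
f(-9) = 17
f(17) = -35

-35


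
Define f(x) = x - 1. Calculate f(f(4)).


f(4) = 3
f(3) = 2

2


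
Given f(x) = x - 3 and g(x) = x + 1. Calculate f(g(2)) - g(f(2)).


f(g(2)) = 0
g(f(2)) = 0
Difference = 0

0


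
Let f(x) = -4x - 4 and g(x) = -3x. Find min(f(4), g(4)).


-20


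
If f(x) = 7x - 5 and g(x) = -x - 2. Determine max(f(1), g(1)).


f(1) = 2
g(1) = -3
max = 2

2


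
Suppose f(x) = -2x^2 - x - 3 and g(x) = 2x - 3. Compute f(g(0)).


g(0) = -3
f(-3) = (-2)*(-3)^2 - 1*(-3) - 3 = -18

-18


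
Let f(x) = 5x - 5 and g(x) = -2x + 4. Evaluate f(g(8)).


g(8) = -12
f(-12) = -65

-65


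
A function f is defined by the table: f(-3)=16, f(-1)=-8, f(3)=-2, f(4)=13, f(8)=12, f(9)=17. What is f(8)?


Reading from the table at x = 8

12


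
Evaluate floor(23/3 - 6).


1


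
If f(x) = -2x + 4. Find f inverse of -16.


Solve -2x + 4 = -16
x = (-16 - 4) / (-2) = 10

10


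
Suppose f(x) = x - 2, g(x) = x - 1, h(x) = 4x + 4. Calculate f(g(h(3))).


h(3) = 16
g(16) = 15
f(15) = 13

13


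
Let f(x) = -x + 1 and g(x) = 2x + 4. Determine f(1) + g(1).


f(1) = 0
g(1) = 6
Sum = 6

6


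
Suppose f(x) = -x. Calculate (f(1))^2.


f(1) = -1
(-1)^2 = 1

1


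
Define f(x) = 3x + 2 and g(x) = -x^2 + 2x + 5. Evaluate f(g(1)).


g(1) = 6
f(6) = 20

20


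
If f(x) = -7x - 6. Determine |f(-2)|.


f(-2) = 8
|8| = 8

8


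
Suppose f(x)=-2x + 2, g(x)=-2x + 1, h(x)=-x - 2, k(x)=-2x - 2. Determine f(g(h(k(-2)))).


k(-2) = 2
h(2) = -4
g(-4) = 9
f(9) = -16

-16


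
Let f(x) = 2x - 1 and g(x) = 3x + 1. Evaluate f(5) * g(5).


f(5) = 9
g(5) = 16
Product = 144

144


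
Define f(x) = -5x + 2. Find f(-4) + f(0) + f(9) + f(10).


f(-4) = 22
f(0) = 2
f(9) = -43
f(10) = -48
Sum = -67

-67


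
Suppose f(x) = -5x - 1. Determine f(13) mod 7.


4


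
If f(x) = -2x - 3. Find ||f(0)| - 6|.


f(0) = -3
|-3| = 3
|3 - 6| = 3

3


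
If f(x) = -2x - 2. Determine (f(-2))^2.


4


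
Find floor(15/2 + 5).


15/2 = 7.5
7.5 + 5 = 12.5
floor(12.5) = 12

12


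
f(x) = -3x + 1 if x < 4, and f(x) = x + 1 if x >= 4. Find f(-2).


-2 satisfies x < 4
f(-2) = 7

7


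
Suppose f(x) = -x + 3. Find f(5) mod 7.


f(5) = -2
-2 mod 7 = 5

5


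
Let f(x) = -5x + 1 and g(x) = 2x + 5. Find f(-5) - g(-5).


f(-5) = 26
g(-5) = -5
Difference = 31

31


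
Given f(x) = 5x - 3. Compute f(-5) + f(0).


f(-5) = -28
f(0) = -3
Sum = -31

-31


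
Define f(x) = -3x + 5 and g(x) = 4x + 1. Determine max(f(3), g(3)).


13


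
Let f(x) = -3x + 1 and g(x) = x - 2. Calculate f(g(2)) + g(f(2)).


-6


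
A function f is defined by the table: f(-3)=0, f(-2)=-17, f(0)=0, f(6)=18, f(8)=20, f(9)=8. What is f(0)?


Reading from the table at x = 0

0


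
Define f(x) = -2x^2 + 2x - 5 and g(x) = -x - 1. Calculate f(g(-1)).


g(-1) = 0
f(0) = (-2)*(0)^2 + 2*(0) - 5 = -5

-5


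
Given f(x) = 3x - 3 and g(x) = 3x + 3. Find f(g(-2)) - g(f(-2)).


12


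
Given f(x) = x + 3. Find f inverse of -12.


Solve x + 3 = -12
x = (-12 - 3) / 1 = -15

-15


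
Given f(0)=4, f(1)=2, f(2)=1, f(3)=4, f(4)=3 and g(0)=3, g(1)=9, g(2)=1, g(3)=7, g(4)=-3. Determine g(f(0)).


f(0) = 4
g(4) = -3

-3


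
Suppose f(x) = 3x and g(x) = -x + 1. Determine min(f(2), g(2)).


-1


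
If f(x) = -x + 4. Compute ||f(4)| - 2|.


f(4) = 0
|0| = 0
|0 - 2| = 2

2


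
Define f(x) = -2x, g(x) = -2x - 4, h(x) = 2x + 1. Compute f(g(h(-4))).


-20


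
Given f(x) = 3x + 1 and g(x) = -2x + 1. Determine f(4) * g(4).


f(4) = 13
g(4) = -7
Product = -91

-91


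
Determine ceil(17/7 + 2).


17/7 = 2.4286
2.4286 + 2 = 4.4286
ceil(4.4286) = 5

5


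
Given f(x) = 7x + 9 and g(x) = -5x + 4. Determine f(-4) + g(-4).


f(-4) = -19
g(-4) = 24
Sum = 5

5


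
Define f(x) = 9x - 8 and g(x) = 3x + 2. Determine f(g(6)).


g(6) = 20
f(20) = 172

172


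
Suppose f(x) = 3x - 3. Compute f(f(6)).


f(6) = 15
f(15) = 42

42


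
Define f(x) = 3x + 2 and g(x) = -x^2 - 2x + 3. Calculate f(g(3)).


g(3) = -12
f(-12) = -34

-34


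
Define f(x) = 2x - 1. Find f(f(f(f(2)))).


f(2) = 3
f(3) = 5
f(5) = 9
f(9) = 17

17


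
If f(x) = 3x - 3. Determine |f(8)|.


f(8) = 21
|21| = 21

21


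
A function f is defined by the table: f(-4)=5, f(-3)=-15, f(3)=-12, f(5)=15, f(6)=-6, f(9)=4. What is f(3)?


Reading from the table at x = 3

-12


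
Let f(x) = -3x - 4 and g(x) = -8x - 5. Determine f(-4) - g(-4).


f(-4) = 8
g(-4) = 27
Difference = -19

-19


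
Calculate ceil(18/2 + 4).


18/2 = 9
9 + 4 = 13
ceil(13) = 13

13
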